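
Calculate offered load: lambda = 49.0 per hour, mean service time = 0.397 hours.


Offered load a = lambda * E[S] = 49.0 * 0.397 = 19.45 Erlangs

19.45 Erlangs


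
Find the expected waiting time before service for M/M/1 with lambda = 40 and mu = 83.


rho = 40/83; Wq = rho/(mu - lambda) = 0.0112 hours

0.0112 hours


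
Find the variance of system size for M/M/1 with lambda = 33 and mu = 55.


rho = 33/55; Var(N) = rho/(1-rho)^2 = 3.75

3.75


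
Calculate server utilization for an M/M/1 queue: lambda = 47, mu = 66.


rho = lambda/mu = 47/66 = 0.7121

0.7121


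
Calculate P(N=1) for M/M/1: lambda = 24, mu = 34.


rho = 24/34; P(n) = (1-rho)*rho^n = (1-24/34)*(24/34)^1 = 0.2076

0.2076


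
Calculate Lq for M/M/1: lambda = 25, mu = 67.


rho = 25/67; Lq = rho^2/(1-rho) = 0.22

0.22


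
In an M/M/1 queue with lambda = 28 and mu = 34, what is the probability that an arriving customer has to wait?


P(wait) = rho = lambda/mu = 28/34 = 0.8235

0.8235


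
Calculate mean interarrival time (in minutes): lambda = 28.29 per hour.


Mean interarrival time = 60/lambda = 60/28.29 = 2.12 minutes

2.12 minutes


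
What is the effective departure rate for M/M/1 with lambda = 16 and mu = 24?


For a stable queue (lambda < mu), throughput = lambda = 16 per hour

16 per hour


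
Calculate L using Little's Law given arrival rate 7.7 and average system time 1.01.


L = lambda * W = 7.7 * 1.01 = 7.78

7.78


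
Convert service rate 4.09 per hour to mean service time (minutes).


Mean service time = 60/mu = 60/4.09 = 14.67 minutes

14.67 minutes


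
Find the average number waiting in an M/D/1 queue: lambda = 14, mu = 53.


M/D/1: Lq = rho^2 / (2*(1-rho)) where rho = 14/53; Lq = 0.05

0.05


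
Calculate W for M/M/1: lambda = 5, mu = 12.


W = 1/(mu - lambda) = 1/(12 - 5) = 0.1429 hours

0.1429 hours


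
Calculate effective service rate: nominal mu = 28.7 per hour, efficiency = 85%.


Effective rate = mu * efficiency = 28.7 * 0.85 = 24.4 per hour

24.4 per hour


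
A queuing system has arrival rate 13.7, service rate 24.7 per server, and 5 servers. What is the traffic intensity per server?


rho = lambda / (c * mu) = 13.7 / (5 * 24.7) = 0.1109

0.1109


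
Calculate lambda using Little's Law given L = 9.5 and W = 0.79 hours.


lambda = L / W = 9.5 / 0.79 = 12.03 per hour

12.03 per hour


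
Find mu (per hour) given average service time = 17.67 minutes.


mu = 60 / avg_service_time = 60 / 17.67 = 3.4 per hour

3.4 per hour


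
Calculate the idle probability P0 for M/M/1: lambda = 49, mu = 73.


P0 = 1 - rho = 1 - 49/73 = 0.3288

0.3288


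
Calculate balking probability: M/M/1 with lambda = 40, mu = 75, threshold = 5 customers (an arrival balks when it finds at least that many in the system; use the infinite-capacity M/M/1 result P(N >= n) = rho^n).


P(N >= 5) = rho^5 = (40/75)^5 = 0.0432

0.0432


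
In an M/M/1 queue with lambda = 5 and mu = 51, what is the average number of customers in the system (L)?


rho = 5/51; L = rho/(1-rho) = 0.11

0.11


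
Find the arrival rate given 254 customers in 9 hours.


lambda = total arrivals / time = 254 / 9 = 28.22 per hour

28.22 per hour


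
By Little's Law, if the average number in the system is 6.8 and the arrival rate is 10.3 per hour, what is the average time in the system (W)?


W = L / lambda = 6.8 / 10.3 = 0.6602 hours

0.6602 hours


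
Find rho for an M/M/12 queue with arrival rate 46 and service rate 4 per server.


rho = lambda/(c*mu) = 46/(12*4) = 0.9583

0.9583


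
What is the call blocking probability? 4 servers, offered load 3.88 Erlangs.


B(N,A) = (A^N/N!) / sum(A^k/k!, k=0..N) with N=4, A=3.88 = 0.299

0.299


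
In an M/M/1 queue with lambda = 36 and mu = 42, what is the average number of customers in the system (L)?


rho = 36/42; L = rho/(1-rho) = 6.0

6.0


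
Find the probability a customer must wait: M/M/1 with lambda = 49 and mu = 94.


P(wait) = rho = lambda/mu = 49/94 = 0.5213

0.5213


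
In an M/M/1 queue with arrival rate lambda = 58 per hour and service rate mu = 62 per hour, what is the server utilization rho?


rho = lambda/mu = 58/62 = 0.9355

0.9355


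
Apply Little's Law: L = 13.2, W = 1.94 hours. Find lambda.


lambda = L / W = 13.2 / 1.94 = 6.8 per hour

6.8 per hour


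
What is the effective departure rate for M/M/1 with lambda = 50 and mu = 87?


For a stable queue (lambda < mu), throughput = lambda = 50 per hour

50 per hour


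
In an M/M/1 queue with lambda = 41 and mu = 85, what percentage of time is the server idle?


Idle fraction = (1 - rho) * 100 = (1 - 41/85) * 100 = 51.8%

51.8%


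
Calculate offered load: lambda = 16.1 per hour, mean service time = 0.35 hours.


Offered load a = lambda * E[S] = 16.1 * 0.35 = 5.64 Erlangs

5.64 Erlangs


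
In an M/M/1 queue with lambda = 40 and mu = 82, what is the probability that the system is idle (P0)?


P0 = 1 - rho = 1 - 40/82 = 0.5122

0.5122


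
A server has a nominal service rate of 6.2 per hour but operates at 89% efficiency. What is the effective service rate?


Effective rate = mu * efficiency = 6.2 * 0.89 = 5.52 per hour

5.52 per hour


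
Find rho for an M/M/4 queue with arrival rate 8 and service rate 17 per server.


rho = lambda/(c*mu) = 8/(4*17) = 0.1176

0.1176


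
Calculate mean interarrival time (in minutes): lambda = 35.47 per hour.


Mean interarrival time = 60/lambda = 60/35.47 = 1.69 minutes

1.69 minutes


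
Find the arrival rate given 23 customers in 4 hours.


lambda = total arrivals / time = 23 / 4 = 5.75 per hour

5.75 per hour


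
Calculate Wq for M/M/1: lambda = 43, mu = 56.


rho = 43/56; Wq = rho/(mu - lambda) = 0.0591 hours

0.0591 hours


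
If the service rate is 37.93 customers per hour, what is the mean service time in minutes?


Mean service time = 60/mu = 60/37.93 = 1.58 minutes

1.58 minutes


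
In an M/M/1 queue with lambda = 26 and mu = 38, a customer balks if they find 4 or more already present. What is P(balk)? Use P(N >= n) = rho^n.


P(N >= 4) = rho^4 = (26/38)^4 = 0.2192

0.2192


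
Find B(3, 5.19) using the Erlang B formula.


B(N,A) = (A^N/N!) / sum(A^k/k!, k=0..N) with N=3, A=5.19 = 0.5424

0.5424


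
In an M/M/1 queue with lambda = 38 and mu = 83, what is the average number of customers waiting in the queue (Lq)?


rho = 38/83; Lq = rho^2/(1-rho) = 0.39

0.39


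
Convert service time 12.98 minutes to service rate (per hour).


mu = 60 / avg_service_time = 60 / 12.98 = 4.62 per hour

4.62 per hour


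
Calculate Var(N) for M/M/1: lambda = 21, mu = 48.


rho = 21/48; Var(N) = rho/(1-rho)^2 = 1.38

1.38


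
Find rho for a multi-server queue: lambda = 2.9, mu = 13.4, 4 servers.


rho = lambda / (c * mu) = 2.9 / (4 * 13.4) = 0.0541

0.0541


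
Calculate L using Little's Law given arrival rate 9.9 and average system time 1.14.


L = lambda * W = 9.9 * 1.14 = 11.29

11.29


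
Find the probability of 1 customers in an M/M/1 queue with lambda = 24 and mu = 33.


rho = 24/33; P(n) = (1-rho)*rho^n = (1-24/33)*(24/33)^1 = 0.1983

0.1983


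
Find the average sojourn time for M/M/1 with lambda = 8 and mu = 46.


W = 1/(mu - lambda) = 1/(46 - 8) = 0.0263 hours

0.0263 hours


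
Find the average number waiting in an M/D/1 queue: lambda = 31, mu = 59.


M/D/1: Lq = rho^2 / (2*(1-rho)) where rho = 31/59; Lq = 0.29

0.29


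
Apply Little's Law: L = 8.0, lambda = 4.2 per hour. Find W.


W = L / lambda = 8.0 / 4.2 = 1.9048 hours

1.9048 hours


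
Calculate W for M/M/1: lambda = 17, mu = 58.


W = 1/(mu - lambda) = 1/(58 - 17) = 0.0244 hours

0.0244 hours


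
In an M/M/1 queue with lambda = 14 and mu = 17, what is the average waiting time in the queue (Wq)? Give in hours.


rho = 14/17; Wq = rho/(mu - lambda) = 0.2745 hours

0.2745 hours


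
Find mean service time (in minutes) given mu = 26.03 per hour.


Mean service time = 60/mu = 60/26.03 = 2.31 minutes

2.31 minutes


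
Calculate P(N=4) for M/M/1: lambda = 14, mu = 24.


rho = 14/24; P(n) = (1-rho)*rho^n = (1-14/24)*(14/24)^4 = 0.0482

0.0482


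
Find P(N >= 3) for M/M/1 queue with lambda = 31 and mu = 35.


P(N >= 3) = rho^3 = (31/35)^3 = 0.6948

0.6948


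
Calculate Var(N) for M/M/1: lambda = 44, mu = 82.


rho = 44/82; Var(N) = rho/(1-rho)^2 = 2.5

2.5


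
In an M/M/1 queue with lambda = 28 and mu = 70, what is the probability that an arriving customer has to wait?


P(wait) = rho = lambda/mu = 28/70 = 0.4

0.4


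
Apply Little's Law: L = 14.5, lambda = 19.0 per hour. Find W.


W = L / lambda = 14.5 / 19.0 = 0.7632 hours

0.7632 hours


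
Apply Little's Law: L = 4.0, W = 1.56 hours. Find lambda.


lambda = L / W = 4.0 / 1.56 = 2.56 per hour

2.56 per hour


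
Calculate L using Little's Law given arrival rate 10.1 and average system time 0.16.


L = lambda * W = 10.1 * 0.16 = 1.62

1.62


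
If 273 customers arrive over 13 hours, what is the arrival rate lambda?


lambda = total arrivals / time = 273 / 13 = 21.0 per hour

21.0 per hour


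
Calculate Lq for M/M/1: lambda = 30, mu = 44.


rho = 30/44; Lq = rho^2/(1-rho) = 1.46

1.46


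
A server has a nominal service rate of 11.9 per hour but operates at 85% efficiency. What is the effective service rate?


Effective rate = mu * efficiency = 11.9 * 0.85 = 10.12 per hour

10.12 per hour


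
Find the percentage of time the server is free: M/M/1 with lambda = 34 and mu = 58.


Idle fraction = (1 - rho) * 100 = (1 - 34/58) * 100 = 41.4%

41.4%


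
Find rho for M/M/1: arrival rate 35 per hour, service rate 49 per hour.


rho = lambda/mu = 35/49 = 0.7143

0.7143


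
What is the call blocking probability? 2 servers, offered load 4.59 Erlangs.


B(N,A) = (A^N/N!) / sum(A^k/k!, k=0..N) with N=2, A=4.59 = 0.6533

0.6533


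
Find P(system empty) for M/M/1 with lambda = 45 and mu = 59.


P0 = 1 - rho = 1 - 45/59 = 0.2373

0.2373


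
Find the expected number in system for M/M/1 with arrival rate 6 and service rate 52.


rho = 6/52; L = rho/(1-rho) = 0.13

0.13


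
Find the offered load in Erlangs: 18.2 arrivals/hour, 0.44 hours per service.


Offered load a = lambda * E[S] = 18.2 * 0.44 = 8.01 Erlangs

8.01 Erlangs


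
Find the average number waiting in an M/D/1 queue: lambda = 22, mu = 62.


M/D/1: Lq = rho^2 / (2*(1-rho)) where rho = 22/62; Lq = 0.1

0.1


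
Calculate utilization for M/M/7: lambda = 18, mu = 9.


rho = lambda/(c*mu) = 18/(7*9) = 0.2857

0.2857


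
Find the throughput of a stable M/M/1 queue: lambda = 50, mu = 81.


For a stable queue (lambda < mu), throughput = lambda = 50 per hour

50 per hour


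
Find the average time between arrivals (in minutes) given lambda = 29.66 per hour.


Mean interarrival time = 60/lambda = 60/29.66 = 2.02 minutes

2.02 minutes


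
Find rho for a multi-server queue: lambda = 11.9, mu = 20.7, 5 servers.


rho = lambda / (c * mu) = 11.9 / (5 * 20.7) = 0.115

0.115


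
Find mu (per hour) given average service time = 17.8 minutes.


mu = 60 / avg_service_time = 60 / 17.8 = 3.37 per hour

3.37 per hour


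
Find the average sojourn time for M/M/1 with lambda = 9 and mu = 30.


W = 1/(mu - lambda) = 1/(30 - 9) = 0.0476 hours

0.0476 hours


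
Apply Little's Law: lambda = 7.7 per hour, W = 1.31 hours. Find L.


L = lambda * W = 7.7 * 1.31 = 10.09

10.09


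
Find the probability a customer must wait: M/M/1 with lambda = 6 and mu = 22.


P(wait) = rho = lambda/mu = 6/22 = 0.2727

0.2727


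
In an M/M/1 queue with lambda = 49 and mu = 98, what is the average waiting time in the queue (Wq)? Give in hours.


rho = 49/98; Wq = rho/(mu - lambda) = 0.0102 hours

0.0102 hours


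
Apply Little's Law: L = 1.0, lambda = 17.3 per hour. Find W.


W = L / lambda = 1.0 / 17.3 = 0.0578 hours

0.0578 hours


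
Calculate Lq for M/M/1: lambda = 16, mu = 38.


rho = 16/38; Lq = rho^2/(1-rho) = 0.31

0.31


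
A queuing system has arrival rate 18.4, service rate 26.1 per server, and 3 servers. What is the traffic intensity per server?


rho = lambda / (c * mu) = 18.4 / (3 * 26.1) = 0.235

0.235


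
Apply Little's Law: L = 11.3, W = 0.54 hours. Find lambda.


lambda = L / W = 11.3 / 0.54 = 20.93 per hour

20.93 per hour


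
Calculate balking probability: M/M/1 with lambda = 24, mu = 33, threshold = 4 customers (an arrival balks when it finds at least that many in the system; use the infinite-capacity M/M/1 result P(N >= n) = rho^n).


P(N >= 4) = rho^4 = (24/33)^4 = 0.2798

0.2798


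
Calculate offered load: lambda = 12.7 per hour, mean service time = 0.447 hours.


Offered load a = lambda * E[S] = 12.7 * 0.447 = 5.68 Erlangs

5.68 Erlangs


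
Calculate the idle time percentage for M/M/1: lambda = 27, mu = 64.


Idle fraction = (1 - rho) * 100 = (1 - 27/64) * 100 = 57.8%

57.8%


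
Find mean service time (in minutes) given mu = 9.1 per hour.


Mean service time = 60/mu = 60/9.1 = 6.59 minutes

6.59 minutes


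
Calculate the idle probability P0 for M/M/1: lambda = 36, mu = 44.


P0 = 1 - rho = 1 - 36/44 = 0.1818

0.1818


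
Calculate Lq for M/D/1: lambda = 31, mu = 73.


M/D/1: Lq = rho^2 / (2*(1-rho)) where rho = 31/73; Lq = 0.16

0.16


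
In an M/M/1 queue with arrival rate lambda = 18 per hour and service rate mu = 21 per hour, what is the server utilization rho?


rho = lambda/mu = 18/21 = 0.8571

0.8571


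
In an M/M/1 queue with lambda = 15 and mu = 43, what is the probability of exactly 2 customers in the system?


rho = 15/43; P(n) = (1-rho)*rho^n = (1-15/43)*(15/43)^2 = 0.0792

0.0792


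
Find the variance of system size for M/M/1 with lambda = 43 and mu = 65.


rho = 43/65; Var(N) = rho/(1-rho)^2 = 5.77

5.77


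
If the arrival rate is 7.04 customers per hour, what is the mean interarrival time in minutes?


Mean interarrival time = 60/lambda = 60/7.04 = 8.52 minutes

8.52 minutes


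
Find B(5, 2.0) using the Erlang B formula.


B(N,A) = (A^N/N!) / sum(A^k/k!, k=0..N) with N=5, A=2.0 = 0.0367

0.0367


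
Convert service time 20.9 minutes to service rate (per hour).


mu = 60 / avg_service_time = 60 / 20.9 = 2.87 per hour

2.87 per hour


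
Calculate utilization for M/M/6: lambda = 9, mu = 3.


rho = lambda/(c*mu) = 9/(6*3) = 0.5

0.5


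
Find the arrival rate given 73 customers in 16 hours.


lambda = total arrivals / time = 73 / 16 = 4.56 per hour

4.56 per hour


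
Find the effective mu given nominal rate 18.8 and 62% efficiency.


Effective rate = mu * efficiency = 18.8 * 0.62 = 11.66 per hour

11.66 per hour


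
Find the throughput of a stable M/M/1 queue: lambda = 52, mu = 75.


For a stable queue (lambda < mu), throughput = lambda = 52 per hour

52 per hour


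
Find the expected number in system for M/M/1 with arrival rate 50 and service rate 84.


rho = 50/84; L = rho/(1-rho) = 1.47

1.47


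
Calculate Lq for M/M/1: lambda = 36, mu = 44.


rho = 36/44; Lq = rho^2/(1-rho) = 3.68

3.68


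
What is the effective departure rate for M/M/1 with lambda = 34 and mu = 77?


For a stable queue (lambda < mu), throughput = lambda = 34 per hour

34 per hour


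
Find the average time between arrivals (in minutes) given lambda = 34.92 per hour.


Mean interarrival time = 60/lambda = 60/34.92 = 1.72 minutes

1.72 minutes


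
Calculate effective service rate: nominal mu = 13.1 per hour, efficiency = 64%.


Effective rate = mu * efficiency = 13.1 * 0.64 = 8.38 per hour

8.38 per hour


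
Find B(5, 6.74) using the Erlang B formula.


B(N,A) = (A^N/N!) / sum(A^k/k!, k=0..N) with N=5, A=6.74 = 0.409

0.409


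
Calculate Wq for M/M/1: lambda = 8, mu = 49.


rho = 8/49; Wq = rho/(mu - lambda) = 0.004 hours

0.004 hours


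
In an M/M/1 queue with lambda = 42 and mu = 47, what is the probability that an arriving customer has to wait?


P(wait) = rho = lambda/mu = 42/47 = 0.8936

0.8936


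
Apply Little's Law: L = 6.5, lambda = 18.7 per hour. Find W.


W = L / lambda = 6.5 / 18.7 = 0.3476 hours

0.3476 hours


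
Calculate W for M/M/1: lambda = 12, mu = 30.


W = 1/(mu - lambda) = 1/(30 - 12) = 0.0556 hours

0.0556 hours


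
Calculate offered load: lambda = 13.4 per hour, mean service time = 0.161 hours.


Offered load a = lambda * E[S] = 13.4 * 0.161 = 2.16 Erlangs

2.16 Erlangs


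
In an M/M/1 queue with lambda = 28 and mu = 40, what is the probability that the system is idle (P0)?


P0 = 1 - rho = 1 - 28/40 = 0.3

0.3


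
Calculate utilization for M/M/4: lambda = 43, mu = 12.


rho = lambda/(c*mu) = 43/(4*12) = 0.8958

0.8958


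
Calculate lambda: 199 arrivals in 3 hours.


lambda = total arrivals / time = 199 / 3 = 66.33 per hour

66.33 per hour


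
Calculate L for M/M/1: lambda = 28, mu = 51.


rho = 28/51; L = rho/(1-rho) = 1.22

1.22


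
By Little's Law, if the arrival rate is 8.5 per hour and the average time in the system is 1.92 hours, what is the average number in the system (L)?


L = lambda * W = 8.5 * 1.92 = 16.32

16.32


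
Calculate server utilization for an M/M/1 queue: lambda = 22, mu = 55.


rho = lambda/mu = 22/55 = 0.4

0.4


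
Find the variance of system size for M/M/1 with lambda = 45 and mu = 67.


rho = 45/67; Var(N) = rho/(1-rho)^2 = 6.23

6.23


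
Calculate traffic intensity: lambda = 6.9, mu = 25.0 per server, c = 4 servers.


rho = lambda / (c * mu) = 6.9 / (4 * 25.0) = 0.069

0.069


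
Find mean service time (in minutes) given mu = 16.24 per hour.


Mean service time = 60/mu = 60/16.24 = 3.69 minutes

3.69 minutes


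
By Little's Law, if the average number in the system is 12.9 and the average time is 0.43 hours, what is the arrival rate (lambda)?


lambda = L / W = 12.9 / 0.43 = 30.0 per hour

30.0 per hour


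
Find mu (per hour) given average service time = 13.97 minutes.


mu = 60 / avg_service_time = 60 / 13.97 = 4.29 per hour

4.29 per hour


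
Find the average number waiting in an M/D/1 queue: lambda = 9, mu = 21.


M/D/1: Lq = rho^2 / (2*(1-rho)) where rho = 9/21; Lq = 0.16

0.16


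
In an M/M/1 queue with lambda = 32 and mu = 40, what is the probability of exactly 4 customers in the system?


rho = 32/40; P(n) = (1-rho)*rho^n = (1-32/40)*(32/40)^4 = 0.0819

0.0819


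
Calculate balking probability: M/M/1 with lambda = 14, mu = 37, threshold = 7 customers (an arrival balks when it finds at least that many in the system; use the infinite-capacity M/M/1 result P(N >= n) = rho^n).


P(N >= 7) = rho^7 = (14/37)^7 = 0.0011

0.0011


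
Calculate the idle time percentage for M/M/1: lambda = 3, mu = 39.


Idle fraction = (1 - rho) * 100 = (1 - 3/39) * 100 = 92.3%

92.3%


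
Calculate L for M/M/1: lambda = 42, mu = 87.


rho = 42/87; L = rho/(1-rho) = 0.93

0.93


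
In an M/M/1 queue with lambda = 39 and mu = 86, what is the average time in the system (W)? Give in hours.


W = 1/(mu - lambda) = 1/(86 - 39) = 0.0213 hours

0.0213 hours


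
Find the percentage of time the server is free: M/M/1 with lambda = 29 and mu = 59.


Idle fraction = (1 - rho) * 100 = (1 - 29/59) * 100 = 50.8%

50.8%


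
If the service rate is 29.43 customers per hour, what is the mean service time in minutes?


Mean service time = 60/mu = 60/29.43 = 2.04 minutes

2.04 minutes


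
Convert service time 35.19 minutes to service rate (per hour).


mu = 60 / avg_service_time = 60 / 35.19 = 1.71 per hour

1.71 per hour


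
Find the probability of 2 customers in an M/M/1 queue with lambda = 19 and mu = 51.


rho = 19/51; P(n) = (1-rho)*rho^n = (1-19/51)*(19/51)^2 = 0.0871

0.0871


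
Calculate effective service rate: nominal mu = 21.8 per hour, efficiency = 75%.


Effective rate = mu * efficiency = 21.8 * 0.75 = 16.35 per hour

16.35 per hour


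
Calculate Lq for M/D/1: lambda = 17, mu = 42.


M/D/1: Lq = rho^2 / (2*(1-rho)) where rho = 17/42; Lq = 0.14

0.14


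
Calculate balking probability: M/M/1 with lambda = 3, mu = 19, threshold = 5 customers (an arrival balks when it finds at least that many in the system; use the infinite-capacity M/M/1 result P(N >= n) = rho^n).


P(N >= 5) = rho^5 = (3/19)^5 = 0.0001

0.0001


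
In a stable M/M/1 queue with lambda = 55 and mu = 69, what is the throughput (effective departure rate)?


For a stable queue (lambda < mu), throughput = lambda = 55 per hour

55 per hour


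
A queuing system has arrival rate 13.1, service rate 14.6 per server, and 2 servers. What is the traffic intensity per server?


rho = lambda / (c * mu) = 13.1 / (2 * 14.6) = 0.4486

0.4486


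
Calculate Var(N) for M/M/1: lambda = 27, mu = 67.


rho = 27/67; Var(N) = rho/(1-rho)^2 = 1.13

1.13


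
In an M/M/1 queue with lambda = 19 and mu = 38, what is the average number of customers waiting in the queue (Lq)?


rho = 19/38; Lq = rho^2/(1-rho) = 0.5

0.5


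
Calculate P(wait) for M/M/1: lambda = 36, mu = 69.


P(wait) = rho = lambda/mu = 36/69 = 0.5217

0.5217


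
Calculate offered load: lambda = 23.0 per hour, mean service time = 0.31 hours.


Offered load a = lambda * E[S] = 23.0 * 0.31 = 7.13 Erlangs

7.13 Erlangs


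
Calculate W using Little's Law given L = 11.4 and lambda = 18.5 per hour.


W = L / lambda = 11.4 / 18.5 = 0.6162 hours

0.6162 hours


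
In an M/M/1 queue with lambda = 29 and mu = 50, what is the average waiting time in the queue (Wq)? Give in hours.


rho = 29/50; Wq = rho/(mu - lambda) = 0.0276 hours

0.0276 hours


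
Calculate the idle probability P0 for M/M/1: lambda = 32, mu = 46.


P0 = 1 - rho = 1 - 32/46 = 0.3043

0.3043


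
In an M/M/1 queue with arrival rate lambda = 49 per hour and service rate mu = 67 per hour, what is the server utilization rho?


rho = lambda/mu = 49/67 = 0.7313

0.7313


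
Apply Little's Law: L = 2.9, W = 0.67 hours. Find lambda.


lambda = L / W = 2.9 / 0.67 = 4.33 per hour

4.33 per hour


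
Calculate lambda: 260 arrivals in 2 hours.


lambda = total arrivals / time = 260 / 2 = 130.0 per hour

130.0 per hour


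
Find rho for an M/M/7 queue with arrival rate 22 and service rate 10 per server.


rho = lambda/(c*mu) = 22/(7*10) = 0.3143

0.3143


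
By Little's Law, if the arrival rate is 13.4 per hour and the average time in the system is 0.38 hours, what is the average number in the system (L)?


L = lambda * W = 13.4 * 0.38 = 5.09

5.09


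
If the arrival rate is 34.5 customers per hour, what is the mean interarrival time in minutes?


Mean interarrival time = 60/lambda = 60/34.5 = 1.74 minutes

1.74 minutes


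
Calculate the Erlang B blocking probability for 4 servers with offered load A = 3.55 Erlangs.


B(N,A) = (A^N/N!) / sum(A^k/k!, k=0..N) with N=4, A=3.55 = 0.2655

0.2655


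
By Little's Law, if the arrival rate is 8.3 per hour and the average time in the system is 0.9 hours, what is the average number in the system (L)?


L = lambda * W = 8.3 * 0.9 = 7.47

7.47


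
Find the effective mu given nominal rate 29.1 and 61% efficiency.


Effective rate = mu * efficiency = 29.1 * 0.61 = 17.75 per hour

17.75 per hour


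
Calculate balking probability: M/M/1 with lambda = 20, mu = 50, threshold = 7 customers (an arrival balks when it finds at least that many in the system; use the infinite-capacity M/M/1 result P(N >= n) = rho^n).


P(N >= 7) = rho^7 = (20/50)^7 = 0.0016

0.0016


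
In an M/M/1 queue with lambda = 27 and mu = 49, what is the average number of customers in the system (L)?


rho = 27/49; L = rho/(1-rho) = 1.23

1.23


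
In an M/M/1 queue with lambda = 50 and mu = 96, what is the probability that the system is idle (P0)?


P0 = 1 - rho = 1 - 50/96 = 0.4792

0.4792


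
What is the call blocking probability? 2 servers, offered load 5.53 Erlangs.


B(N,A) = (A^N/N!) / sum(A^k/k!, k=0..N) with N=2, A=5.53 = 0.7007

0.7007


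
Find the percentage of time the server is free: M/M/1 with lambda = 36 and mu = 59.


Idle fraction = (1 - rho) * 100 = (1 - 36/59) * 100 = 39.0%

39.0%


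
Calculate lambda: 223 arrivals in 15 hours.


lambda = total arrivals / time = 223 / 15 = 14.87 per hour

14.87 per hour


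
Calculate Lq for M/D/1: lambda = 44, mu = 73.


M/D/1: Lq = rho^2 / (2*(1-rho)) where rho = 44/73; Lq = 0.46

0.46


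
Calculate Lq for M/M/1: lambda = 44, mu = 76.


rho = 44/76; Lq = rho^2/(1-rho) = 0.8

0.8


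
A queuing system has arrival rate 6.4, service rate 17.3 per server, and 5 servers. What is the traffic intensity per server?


rho = lambda / (c * mu) = 6.4 / (5 * 17.3) = 0.074

0.074


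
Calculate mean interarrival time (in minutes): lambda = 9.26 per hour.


Mean interarrival time = 60/lambda = 60/9.26 = 6.48 minutes

6.48 minutes


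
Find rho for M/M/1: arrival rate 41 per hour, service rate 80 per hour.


rho = lambda/mu = 41/80 = 0.5125

0.5125


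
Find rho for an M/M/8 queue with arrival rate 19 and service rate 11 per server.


rho = lambda/(c*mu) = 19/(8*11) = 0.2159

0.2159


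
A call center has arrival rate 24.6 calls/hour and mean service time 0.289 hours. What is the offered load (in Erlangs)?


Offered load a = lambda * E[S] = 24.6 * 0.289 = 7.11 Erlangs

7.11 Erlangs


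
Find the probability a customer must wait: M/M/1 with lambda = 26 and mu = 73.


P(wait) = rho = lambda/mu = 26/73 = 0.3562

0.3562


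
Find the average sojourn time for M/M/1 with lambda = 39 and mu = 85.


W = 1/(mu - lambda) = 1/(85 - 39) = 0.0217 hours

0.0217 hours


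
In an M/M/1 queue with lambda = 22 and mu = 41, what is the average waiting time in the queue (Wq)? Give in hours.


rho = 22/41; Wq = rho/(mu - lambda) = 0.0282 hours

0.0282 hours


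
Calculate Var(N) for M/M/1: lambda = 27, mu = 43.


rho = 27/43; Var(N) = rho/(1-rho)^2 = 4.54

4.54


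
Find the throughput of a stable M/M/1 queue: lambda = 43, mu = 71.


For a stable queue (lambda < mu), throughput = lambda = 43 per hour

43 per hour


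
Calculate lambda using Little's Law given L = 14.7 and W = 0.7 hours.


lambda = L / W = 14.7 / 0.7 = 21.0 per hour

21.0 per hour


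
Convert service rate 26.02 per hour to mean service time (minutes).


Mean service time = 60/mu = 60/26.02 = 2.31 minutes

2.31 minutes


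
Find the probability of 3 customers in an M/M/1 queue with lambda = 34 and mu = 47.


rho = 34/47; P(n) = (1-rho)*rho^n = (1-34/47)*(34/47)^3 = 0.1047

0.1047


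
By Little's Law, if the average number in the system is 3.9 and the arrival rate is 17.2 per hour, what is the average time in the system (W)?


W = L / lambda = 3.9 / 17.2 = 0.2267 hours

0.2267 hours


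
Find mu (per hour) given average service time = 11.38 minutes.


mu = 60 / avg_service_time = 60 / 11.38 = 5.27 per hour

5.27 per hour


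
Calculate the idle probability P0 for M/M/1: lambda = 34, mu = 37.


P0 = 1 - rho = 1 - 34/37 = 0.0811

0.0811


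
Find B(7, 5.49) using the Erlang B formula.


B(N,A) = (A^N/N!) / sum(A^k/k!, k=0..N) with N=7, A=5.49 = 0.1519

0.1519


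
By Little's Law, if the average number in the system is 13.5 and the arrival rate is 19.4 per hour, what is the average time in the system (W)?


W = L / lambda = 13.5 / 19.4 = 0.6959 hours

0.6959 hours


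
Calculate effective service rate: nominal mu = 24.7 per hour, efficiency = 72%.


Effective rate = mu * efficiency = 24.7 * 0.72 = 17.78 per hour

17.78 per hour


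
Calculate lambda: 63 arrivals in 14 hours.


lambda = total arrivals / time = 63 / 14 = 4.5 per hour

4.5 per hour


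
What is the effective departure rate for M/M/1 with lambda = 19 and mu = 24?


For a stable queue (lambda < mu), throughput = lambda = 19 per hour

19 per hour


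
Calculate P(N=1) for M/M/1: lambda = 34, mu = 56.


rho = 34/56; P(n) = (1-rho)*rho^n = (1-34/56)*(34/56)^1 = 0.2385

0.2385


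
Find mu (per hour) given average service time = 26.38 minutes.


mu = 60 / avg_service_time = 60 / 26.38 = 2.27 per hour

2.27 per hour


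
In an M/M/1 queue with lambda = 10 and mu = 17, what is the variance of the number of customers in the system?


rho = 10/17; Var(N) = rho/(1-rho)^2 = 3.47

3.47


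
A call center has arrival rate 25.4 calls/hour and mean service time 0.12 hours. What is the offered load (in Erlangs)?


Offered load a = lambda * E[S] = 25.4 * 0.12 = 3.05 Erlangs

3.05 Erlangs


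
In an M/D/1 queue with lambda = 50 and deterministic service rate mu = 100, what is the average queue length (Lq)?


M/D/1: Lq = rho^2 / (2*(1-rho)) where rho = 50/100; Lq = 0.25

0.25


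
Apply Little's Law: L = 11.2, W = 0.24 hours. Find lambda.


lambda = L / W = 11.2 / 0.24 = 46.67 per hour

46.67 per hour


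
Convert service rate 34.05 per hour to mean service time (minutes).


Mean service time = 60/mu = 60/34.05 = 1.76 minutes

1.76 minutes


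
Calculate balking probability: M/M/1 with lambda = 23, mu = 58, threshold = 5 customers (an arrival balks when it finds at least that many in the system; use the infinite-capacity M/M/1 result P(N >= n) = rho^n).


P(N >= 5) = rho^5 = (23/58)^5 = 0.0098

0.0098


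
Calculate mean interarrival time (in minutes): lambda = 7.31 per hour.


Mean interarrival time = 60/lambda = 60/7.31 = 8.21 minutes

8.21 minutes


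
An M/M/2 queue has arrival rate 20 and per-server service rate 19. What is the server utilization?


rho = lambda/(c*mu) = 20/(2*19) = 0.5263

0.5263


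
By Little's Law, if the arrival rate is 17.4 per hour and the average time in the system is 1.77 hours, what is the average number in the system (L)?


L = lambda * W = 17.4 * 1.77 = 30.8

30.8


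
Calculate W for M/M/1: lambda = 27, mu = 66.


W = 1/(mu - lambda) = 1/(66 - 27) = 0.0256 hours

0.0256 hours


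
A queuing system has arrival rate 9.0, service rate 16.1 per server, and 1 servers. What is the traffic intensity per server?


rho = lambda / (c * mu) = 9.0 / (1 * 16.1) = 0.559

0.559


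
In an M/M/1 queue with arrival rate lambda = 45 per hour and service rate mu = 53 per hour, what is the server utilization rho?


rho = lambda/mu = 45/53 = 0.8491

0.8491


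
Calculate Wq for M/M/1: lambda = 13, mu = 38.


rho = 13/38; Wq = rho/(mu - lambda) = 0.0137 hours

0.0137 hours


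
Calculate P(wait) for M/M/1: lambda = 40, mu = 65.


P(wait) = rho = lambda/mu = 40/65 = 0.6154

0.6154


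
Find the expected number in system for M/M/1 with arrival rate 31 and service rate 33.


rho = 31/33; L = rho/(1-rho) = 15.5

15.5


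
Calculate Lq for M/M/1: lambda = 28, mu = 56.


rho = 28/56; Lq = rho^2/(1-rho) = 0.5

0.5


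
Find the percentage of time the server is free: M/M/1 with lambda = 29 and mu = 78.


Idle fraction = (1 - rho) * 100 = (1 - 29/78) * 100 = 62.8%

62.8%


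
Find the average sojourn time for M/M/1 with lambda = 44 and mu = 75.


W = 1/(mu - lambda) = 1/(75 - 44) = 0.0323 hours

0.0323 hours


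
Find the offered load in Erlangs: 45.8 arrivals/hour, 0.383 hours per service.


Offered load a = lambda * E[S] = 45.8 * 0.383 = 17.54 Erlangs

17.54 Erlangs


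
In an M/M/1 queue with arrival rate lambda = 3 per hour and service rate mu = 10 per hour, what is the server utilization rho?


rho = lambda/mu = 3/10 = 0.3

0.3


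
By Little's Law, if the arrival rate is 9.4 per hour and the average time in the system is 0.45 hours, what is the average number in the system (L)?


L = lambda * W = 9.4 * 0.45 = 4.23

4.23


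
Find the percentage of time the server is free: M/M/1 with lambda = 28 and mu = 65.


Idle fraction = (1 - rho) * 100 = (1 - 28/65) * 100 = 56.9%

56.9%


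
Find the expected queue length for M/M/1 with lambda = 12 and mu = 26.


rho = 12/26; Lq = rho^2/(1-rho) = 0.4

0.4


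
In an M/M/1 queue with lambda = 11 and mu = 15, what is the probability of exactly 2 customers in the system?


rho = 11/15; P(n) = (1-rho)*rho^n = (1-11/15)*(11/15)^2 = 0.1434

0.1434


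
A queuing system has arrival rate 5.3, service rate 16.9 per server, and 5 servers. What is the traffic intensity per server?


rho = lambda / (c * mu) = 5.3 / (5 * 16.9) = 0.0627

0.0627


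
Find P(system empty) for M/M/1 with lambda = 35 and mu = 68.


P0 = 1 - rho = 1 - 35/68 = 0.4853

0.4853


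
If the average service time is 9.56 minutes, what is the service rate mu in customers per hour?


mu = 60 / avg_service_time = 60 / 9.56 = 6.28 per hour

6.28 per hour


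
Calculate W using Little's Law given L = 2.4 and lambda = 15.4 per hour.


W = L / lambda = 2.4 / 15.4 = 0.1558 hours

0.1558 hours


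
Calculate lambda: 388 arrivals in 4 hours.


lambda = total arrivals / time = 388 / 4 = 97.0 per hour

97.0 per hour


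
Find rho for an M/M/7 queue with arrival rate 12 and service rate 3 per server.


rho = lambda/(c*mu) = 12/(7*3) = 0.5714

0.5714


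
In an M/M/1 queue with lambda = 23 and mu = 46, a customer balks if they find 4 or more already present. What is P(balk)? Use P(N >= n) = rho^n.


P(N >= 4) = rho^4 = (23/46)^4 = 0.0625

0.0625


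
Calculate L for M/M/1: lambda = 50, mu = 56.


rho = 50/56; L = rho/(1-rho) = 8.33

8.33


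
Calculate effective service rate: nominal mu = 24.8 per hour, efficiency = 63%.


Effective rate = mu * efficiency = 24.8 * 0.63 = 15.62 per hour

15.62 per hour


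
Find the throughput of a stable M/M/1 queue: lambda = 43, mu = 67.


For a stable queue (lambda < mu), throughput = lambda = 43 per hour

43 per hour


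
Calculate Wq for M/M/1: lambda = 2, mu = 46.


rho = 2/46; Wq = rho/(mu - lambda) = 0.001 hours

0.001 hours


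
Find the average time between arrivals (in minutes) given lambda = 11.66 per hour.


Mean interarrival time = 60/lambda = 60/11.66 = 5.15 minutes

5.15 minutes


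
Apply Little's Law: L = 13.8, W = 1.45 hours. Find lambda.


lambda = L / W = 13.8 / 1.45 = 9.52 per hour

9.52 per hour


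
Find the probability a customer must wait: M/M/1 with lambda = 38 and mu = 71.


P(wait) = rho = lambda/mu = 38/71 = 0.5352

0.5352


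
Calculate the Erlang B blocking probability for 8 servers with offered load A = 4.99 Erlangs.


B(N,A) = (A^N/N!) / sum(A^k/k!, k=0..N) with N=8, A=4.99 = 0.0696

0.0696


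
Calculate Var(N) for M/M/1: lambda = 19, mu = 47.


rho = 19/47; Var(N) = rho/(1-rho)^2 = 1.14

1.14


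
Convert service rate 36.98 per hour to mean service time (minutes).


Mean service time = 60/mu = 60/36.98 = 1.62 minutes

1.62 minutes


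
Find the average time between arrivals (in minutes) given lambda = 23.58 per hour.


Mean interarrival time = 60/lambda = 60/23.58 = 2.54 minutes

2.54 minutes


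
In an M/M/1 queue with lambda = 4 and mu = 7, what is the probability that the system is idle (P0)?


P0 = 1 - rho = 1 - 4/7 = 0.4286

0.4286


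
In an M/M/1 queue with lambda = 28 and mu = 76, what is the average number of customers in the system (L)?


rho = 28/76; L = rho/(1-rho) = 0.58

0.58


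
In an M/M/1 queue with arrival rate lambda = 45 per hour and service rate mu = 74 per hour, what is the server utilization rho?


rho = lambda/mu = 45/74 = 0.6081

0.6081


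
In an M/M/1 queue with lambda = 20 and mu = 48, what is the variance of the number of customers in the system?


rho = 20/48; Var(N) = rho/(1-rho)^2 = 1.22

1.22


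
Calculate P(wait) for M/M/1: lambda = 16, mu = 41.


P(wait) = rho = lambda/mu = 16/41 = 0.3902

0.3902


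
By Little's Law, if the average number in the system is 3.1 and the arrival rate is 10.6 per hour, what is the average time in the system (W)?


W = L / lambda = 3.1 / 10.6 = 0.2925 hours

0.2925 hours


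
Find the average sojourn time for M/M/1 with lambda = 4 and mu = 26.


W = 1/(mu - lambda) = 1/(26 - 4) = 0.0455 hours

0.0455 hours


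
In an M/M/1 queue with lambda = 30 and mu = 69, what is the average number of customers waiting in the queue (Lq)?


rho = 30/69; Lq = rho^2/(1-rho) = 0.33

0.33


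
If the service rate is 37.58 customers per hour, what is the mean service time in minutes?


Mean service time = 60/mu = 60/37.58 = 1.6 minutes

1.6 minutes


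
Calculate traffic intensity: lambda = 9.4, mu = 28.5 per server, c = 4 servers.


rho = lambda / (c * mu) = 9.4 / (4 * 28.5) = 0.0825

0.0825


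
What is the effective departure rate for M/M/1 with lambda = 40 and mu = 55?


For a stable queue (lambda < mu), throughput = lambda = 40 per hour

40 per hour


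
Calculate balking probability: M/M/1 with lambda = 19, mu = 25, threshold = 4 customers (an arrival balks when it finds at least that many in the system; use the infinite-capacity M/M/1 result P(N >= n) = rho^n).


P(N >= 4) = rho^4 = (19/25)^4 = 0.3336

0.3336


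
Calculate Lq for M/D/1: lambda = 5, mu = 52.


M/D/1: Lq = rho^2 / (2*(1-rho)) where rho = 5/52; Lq = 0.01

0.01


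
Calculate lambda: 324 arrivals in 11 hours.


lambda = total arrivals / time = 324 / 11 = 29.45 per hour

29.45 per hour


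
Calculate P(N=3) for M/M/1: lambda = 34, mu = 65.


rho = 34/65; P(n) = (1-rho)*rho^n = (1-34/65)*(34/65)^3 = 0.0683

0.0683


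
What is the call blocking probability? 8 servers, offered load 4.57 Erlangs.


B(N,A) = (A^N/N!) / sum(A^k/k!, k=0..N) with N=8, A=4.57 = 0.0511

0.0511


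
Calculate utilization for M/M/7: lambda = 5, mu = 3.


rho = lambda/(c*mu) = 5/(7*3) = 0.2381

0.2381


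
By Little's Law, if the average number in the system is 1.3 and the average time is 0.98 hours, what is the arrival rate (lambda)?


lambda = L / W = 1.3 / 0.98 = 1.33 per hour

1.33 per hour


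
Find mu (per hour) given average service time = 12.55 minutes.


mu = 60 / avg_service_time = 60 / 12.55 = 4.78 per hour

4.78 per hour


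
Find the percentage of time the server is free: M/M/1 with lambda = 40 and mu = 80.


Idle fraction = (1 - rho) * 100 = (1 - 40/80) * 100 = 50.0%

50.0%


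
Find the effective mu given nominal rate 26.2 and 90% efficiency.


Effective rate = mu * efficiency = 26.2 * 0.9 = 23.58 per hour

23.58 per hour


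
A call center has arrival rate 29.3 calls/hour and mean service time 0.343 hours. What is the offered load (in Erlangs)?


Offered load a = lambda * E[S] = 29.3 * 0.343 = 10.05 Erlangs

10.05 Erlangs


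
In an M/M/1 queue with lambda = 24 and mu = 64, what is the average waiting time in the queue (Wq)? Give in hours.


rho = 24/64; Wq = rho/(mu - lambda) = 0.0094 hours

0.0094 hours


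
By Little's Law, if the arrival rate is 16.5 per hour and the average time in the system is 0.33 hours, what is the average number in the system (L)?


L = lambda * W = 16.5 * 0.33 = 5.45

5.45


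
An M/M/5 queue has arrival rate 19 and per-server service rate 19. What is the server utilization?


rho = lambda/(c*mu) = 19/(5*19) = 0.2

0.2


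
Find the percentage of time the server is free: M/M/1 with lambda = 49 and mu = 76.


Idle fraction = (1 - rho) * 100 = (1 - 49/76) * 100 = 35.5%

35.5%
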